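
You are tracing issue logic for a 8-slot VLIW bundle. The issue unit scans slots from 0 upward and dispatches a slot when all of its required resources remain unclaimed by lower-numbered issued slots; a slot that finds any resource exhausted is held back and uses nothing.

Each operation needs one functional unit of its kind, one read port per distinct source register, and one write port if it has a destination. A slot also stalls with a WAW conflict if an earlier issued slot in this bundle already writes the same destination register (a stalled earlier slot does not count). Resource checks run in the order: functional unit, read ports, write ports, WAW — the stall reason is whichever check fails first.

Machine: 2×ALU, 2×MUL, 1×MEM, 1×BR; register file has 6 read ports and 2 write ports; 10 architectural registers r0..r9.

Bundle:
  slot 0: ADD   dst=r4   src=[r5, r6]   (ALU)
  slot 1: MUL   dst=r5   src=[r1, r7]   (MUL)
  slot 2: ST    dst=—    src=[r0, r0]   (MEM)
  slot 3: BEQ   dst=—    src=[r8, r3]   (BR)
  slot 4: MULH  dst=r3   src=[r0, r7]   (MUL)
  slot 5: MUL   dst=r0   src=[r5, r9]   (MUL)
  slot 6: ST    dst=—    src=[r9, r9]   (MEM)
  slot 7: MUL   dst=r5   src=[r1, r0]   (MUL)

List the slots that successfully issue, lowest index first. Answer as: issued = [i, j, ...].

issued = [0, 1, 2]

[0] ALU needs rd=2 wr=1: ok; after: ALU=1 MUL=2 MEM=1 BR=1, R=4, W=1
[1] MUL needs rd=2 wr=1: ok; after: ALU=1 MUL=1 MEM=1 BR=1, R=2, W=0
[2] MEM needs rd=1 wr=0: ok; after: ALU=1 MUL=1 MEM=0 BR=1, R=1, W=0
[3] BR needs rd=2 wr=0: RD_PORT; after: ALU=1 MUL=1 MEM=0 BR=1, R=1, W=0
[4] MUL needs rd=2 wr=1: RD_PORT; after: ALU=1 MUL=1 MEM=0 BR=1, R=1, W=0
[5] MUL needs rd=2 wr=1: RD_PORT; after: ALU=1 MUL=1 MEM=0 BR=1, R=1, W=0
[6] MEM needs rd=1 wr=0: FU; after: ALU=1 MUL=1 MEM=0 BR=1, R=1, W=0
[7] MUL needs rd=2 wr=1: RD_PORT; after: ALU=1 MUL=1 MEM=0 BR=1, R=1, W=0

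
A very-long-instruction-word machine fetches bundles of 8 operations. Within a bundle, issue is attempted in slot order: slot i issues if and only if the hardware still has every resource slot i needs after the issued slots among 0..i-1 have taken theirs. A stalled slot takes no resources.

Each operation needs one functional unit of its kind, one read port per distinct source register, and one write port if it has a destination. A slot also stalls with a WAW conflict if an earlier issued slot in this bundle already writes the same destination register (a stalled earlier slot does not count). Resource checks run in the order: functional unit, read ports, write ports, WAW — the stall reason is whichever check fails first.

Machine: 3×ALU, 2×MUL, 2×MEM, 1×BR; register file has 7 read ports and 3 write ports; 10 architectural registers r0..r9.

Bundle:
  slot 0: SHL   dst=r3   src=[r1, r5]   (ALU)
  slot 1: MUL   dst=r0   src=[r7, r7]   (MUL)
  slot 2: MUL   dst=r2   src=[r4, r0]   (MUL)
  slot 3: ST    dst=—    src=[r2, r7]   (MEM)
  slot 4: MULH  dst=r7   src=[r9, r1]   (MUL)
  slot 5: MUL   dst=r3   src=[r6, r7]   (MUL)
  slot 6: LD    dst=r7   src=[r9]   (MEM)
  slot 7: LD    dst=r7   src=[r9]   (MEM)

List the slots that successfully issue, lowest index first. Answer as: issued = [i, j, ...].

  0. ALU→r3 ⇒ go  {2A/2Mu/2Ld/1B | 5r 2w}
  1. MUL→r0 ⇒ go  {2A/1Mu/2Ld/1B | 4r 1w}
  2. MUL→r2 ⇒ go  {2A/0Mu/2Ld/1B | 2r 0w}
  3. MEM ⇒ go  {2A/0Mu/1Ld/1B | 0r 0w}
  4. MUL→r7 ⇒ no(FU)  {2A/0Mu/1Ld/1B | 0r 0w}
  5. MUL→r3 ⇒ no(FU)  {2A/0Mu/1Ld/1B | 0r 0w}
  6. MEM→r7 ⇒ no(RD_PORT)  {2A/0Mu/1Ld/1B | 0r 0w}
  7. MEM→r7 ⇒ no(RD_PORT)  {2A/0Mu/1Ld/1B | 0r 0w}

issued = [0, 1, 2, 3]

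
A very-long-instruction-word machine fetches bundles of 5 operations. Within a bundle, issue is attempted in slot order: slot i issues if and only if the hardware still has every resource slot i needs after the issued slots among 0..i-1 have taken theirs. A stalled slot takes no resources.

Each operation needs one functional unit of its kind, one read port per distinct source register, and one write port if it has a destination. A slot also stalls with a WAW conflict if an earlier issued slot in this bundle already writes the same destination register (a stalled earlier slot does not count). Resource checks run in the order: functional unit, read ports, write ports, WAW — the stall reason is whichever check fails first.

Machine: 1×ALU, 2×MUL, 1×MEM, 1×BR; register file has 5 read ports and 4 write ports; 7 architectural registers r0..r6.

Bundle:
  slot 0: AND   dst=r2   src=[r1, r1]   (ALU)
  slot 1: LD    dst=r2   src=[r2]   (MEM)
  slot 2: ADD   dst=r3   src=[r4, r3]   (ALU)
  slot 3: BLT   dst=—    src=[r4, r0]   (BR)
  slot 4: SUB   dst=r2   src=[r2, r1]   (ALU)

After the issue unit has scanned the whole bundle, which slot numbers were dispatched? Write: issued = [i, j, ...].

#0 ALU src=r1,r1 dispatched  <A:0 Mu:2 Ld:1 B:1 rd:4 wr:3>
#1 MEM src=r2 held:WAW  <A:0 Mu:2 Ld:1 B:1 rd:4 wr:3>
#2 ALU src=r4,r3 held:FU  <A:0 Mu:2 Ld:1 B:1 rd:4 wr:3>
#3 BR src=r4,r0 dispatched  <A:0 Mu:2 Ld:1 B:0 rd:2 wr:3>
#4 ALU src=r2,r1 held:FU  <A:0 Mu:2 Ld:1 B:0 rd:2 wr:3>

issued = [0, 3]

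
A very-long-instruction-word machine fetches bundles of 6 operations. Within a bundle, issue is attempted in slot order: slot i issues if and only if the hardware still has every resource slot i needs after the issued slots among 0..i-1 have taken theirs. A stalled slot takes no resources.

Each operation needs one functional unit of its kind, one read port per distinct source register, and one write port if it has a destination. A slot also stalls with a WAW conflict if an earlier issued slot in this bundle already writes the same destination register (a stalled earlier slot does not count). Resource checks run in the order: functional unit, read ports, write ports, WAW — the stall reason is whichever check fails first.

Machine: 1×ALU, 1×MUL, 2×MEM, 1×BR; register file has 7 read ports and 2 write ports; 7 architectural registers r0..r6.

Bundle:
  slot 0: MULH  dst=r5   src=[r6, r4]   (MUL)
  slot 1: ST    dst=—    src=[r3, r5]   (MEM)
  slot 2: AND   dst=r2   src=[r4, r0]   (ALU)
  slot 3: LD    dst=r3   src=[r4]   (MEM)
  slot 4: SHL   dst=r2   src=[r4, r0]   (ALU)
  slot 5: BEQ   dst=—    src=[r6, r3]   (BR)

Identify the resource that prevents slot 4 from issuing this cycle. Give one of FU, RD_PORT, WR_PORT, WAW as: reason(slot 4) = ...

[0] MUL needs rd=2 wr=1: ok; after: ALU=1 MUL=0 MEM=2 BR=1, R=5, W=1
[1] MEM needs rd=2 wr=0: ok; after: ALU=1 MUL=0 MEM=1 BR=1, R=3, W=1
[2] ALU needs rd=2 wr=1: ok; after: ALU=0 MUL=0 MEM=1 BR=1, R=1, W=0
[3] MEM needs rd=1 wr=1: WR_PORT; after: ALU=0 MUL=0 MEM=1 BR=1, R=1, W=0
[4] ALU needs rd=2 wr=1: FU; after: ALU=0 MUL=0 MEM=1 BR=1, R=1, W=0
[5] BR needs rd=2 wr=0: RD_PORT; after: ALU=0 MUL=0 MEM=1 BR=1, R=1, W=0

reason(slot 4) = FU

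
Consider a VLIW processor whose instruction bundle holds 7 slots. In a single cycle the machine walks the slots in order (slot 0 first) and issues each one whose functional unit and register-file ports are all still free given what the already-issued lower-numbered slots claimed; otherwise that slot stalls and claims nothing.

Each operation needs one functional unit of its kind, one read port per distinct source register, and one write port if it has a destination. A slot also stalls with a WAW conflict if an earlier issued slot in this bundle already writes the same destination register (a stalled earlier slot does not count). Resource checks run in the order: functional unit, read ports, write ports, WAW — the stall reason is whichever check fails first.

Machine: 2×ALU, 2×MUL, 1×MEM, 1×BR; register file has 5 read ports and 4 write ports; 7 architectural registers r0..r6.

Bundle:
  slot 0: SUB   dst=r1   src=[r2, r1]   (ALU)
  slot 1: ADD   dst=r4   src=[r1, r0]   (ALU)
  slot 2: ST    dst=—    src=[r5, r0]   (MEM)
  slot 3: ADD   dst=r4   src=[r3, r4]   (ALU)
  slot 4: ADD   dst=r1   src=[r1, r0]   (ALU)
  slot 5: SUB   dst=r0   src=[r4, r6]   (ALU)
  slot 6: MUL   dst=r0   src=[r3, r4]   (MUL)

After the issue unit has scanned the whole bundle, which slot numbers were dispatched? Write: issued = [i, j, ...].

issued = [0, 1]

[0] ALU needs rd=2 wr=1: ok; after: ALU=1 MUL=2 MEM=1 BR=1, R=3, W=3
[1] ALU needs rd=2 wr=1: ok; after: ALU=0 MUL=2 MEM=1 BR=1, R=1, W=2
[2] MEM needs rd=2 wr=0: RD_PORT; after: ALU=0 MUL=2 MEM=1 BR=1, R=1, W=2
[3] ALU needs rd=2 wr=1: FU; after: ALU=0 MUL=2 MEM=1 BR=1, R=1, W=2
[4] ALU needs rd=2 wr=1: FU; after: ALU=0 MUL=2 MEM=1 BR=1, R=1, W=2
[5] ALU needs rd=2 wr=1: FU; after: ALU=0 MUL=2 MEM=1 BR=1, R=1, W=2
[6] MUL needs rd=2 wr=1: RD_PORT; after: ALU=0 MUL=2 MEM=1 BR=1, R=1, W=2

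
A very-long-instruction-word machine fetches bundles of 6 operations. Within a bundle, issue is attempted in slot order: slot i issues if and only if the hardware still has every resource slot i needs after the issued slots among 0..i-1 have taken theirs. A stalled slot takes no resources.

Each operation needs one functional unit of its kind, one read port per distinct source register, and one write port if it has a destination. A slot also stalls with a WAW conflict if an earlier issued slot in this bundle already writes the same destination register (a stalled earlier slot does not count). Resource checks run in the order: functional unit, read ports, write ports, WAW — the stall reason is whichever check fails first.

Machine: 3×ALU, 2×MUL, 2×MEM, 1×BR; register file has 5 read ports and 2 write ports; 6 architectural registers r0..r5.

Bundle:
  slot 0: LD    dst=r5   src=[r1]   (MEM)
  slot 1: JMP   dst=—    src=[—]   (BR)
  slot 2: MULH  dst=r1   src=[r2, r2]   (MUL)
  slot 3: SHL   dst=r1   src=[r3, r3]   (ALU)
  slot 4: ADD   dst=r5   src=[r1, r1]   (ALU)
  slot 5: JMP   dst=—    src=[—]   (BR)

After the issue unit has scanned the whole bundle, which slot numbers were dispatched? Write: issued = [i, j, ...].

[0] MEM needs rd=1 wr=1: ok; after: ALU=3 MUL=2 MEM=1 BR=1, R=4, W=1
[1] BR needs rd=0 wr=0: ok; after: ALU=3 MUL=2 MEM=1 BR=0, R=4, W=1
[2] MUL needs rd=1 wr=1: ok; after: ALU=3 MUL=1 MEM=1 BR=0, R=3, W=0
[3] ALU needs rd=1 wr=1: WR_PORT; after: ALU=3 MUL=1 MEM=1 BR=0, R=3, W=0
[4] ALU needs rd=1 wr=1: WR_PORT; after: ALU=3 MUL=1 MEM=1 BR=0, R=3, W=0
[5] BR needs rd=0 wr=0: FU; after: ALU=3 MUL=1 MEM=1 BR=0, R=3, W=0

issued = [0, 1, 2]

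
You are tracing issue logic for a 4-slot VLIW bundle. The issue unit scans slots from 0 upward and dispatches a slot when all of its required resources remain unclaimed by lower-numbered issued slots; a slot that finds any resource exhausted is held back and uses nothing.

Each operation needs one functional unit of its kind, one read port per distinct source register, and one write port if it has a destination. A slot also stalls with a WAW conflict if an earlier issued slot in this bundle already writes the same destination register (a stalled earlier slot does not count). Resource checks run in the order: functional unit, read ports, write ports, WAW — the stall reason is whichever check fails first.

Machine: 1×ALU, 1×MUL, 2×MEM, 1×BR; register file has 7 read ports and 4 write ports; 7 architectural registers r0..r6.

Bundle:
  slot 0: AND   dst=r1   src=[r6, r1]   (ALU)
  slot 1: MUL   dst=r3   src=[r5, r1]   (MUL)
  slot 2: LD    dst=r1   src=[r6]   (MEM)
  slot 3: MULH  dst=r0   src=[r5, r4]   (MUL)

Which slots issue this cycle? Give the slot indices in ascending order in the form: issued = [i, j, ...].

(0) want 1×ALU +2rd +1wr — yes → AL0|MU1|ME2|BR1|rd5|wr3
(1) want 1×MUL +2rd +1wr — yes → AL0|MU0|ME2|BR1|rd3|wr2
(2) want 1×MEM +1rd +1wr — WAW → AL0|MU0|ME2|BR1|rd3|wr2
(3) want 1×MUL +2rd +1wr — FU → AL0|MU0|ME2|BR1|rd3|wr2

issued = [0, 1]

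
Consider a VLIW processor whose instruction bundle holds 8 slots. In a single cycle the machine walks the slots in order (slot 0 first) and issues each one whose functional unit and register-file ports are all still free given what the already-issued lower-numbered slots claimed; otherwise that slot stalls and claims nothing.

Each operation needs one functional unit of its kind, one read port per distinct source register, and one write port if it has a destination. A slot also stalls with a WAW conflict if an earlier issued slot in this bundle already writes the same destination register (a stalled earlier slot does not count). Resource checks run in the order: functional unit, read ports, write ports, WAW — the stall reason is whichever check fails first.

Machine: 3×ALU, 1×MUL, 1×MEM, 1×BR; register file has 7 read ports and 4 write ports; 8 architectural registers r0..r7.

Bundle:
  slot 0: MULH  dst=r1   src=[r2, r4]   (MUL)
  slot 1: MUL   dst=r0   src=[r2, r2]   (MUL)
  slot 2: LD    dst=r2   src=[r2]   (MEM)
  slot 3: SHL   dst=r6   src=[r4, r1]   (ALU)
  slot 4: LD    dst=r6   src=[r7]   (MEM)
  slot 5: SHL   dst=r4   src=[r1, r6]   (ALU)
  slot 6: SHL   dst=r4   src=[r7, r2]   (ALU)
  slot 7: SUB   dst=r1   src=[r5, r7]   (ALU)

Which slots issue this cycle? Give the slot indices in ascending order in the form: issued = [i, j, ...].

  0. MUL→r1 ⇒ go  {3A/0Mu/1Ld/1B | 5r 3w}
  1. MUL→r0 ⇒ no(FU)  {3A/0Mu/1Ld/1B | 5r 3w}
  2. MEM→r2 ⇒ go  {3A/0Mu/0Ld/1B | 4r 2w}
  3. ALU→r6 ⇒ go  {2A/0Mu/0Ld/1B | 2r 1w}
  4. MEM→r6 ⇒ no(FU)  {2A/0Mu/0Ld/1B | 2r 1w}
  5. ALU→r4 ⇒ go  {1A/0Mu/0Ld/1B | 0r 0w}
  6. ALU→r4 ⇒ no(RD_PORT)  {1A/0Mu/0Ld/1B | 0r 0w}
  7. ALU→r1 ⇒ no(RD_PORT)  {1A/0Mu/0Ld/1B | 0r 0w}

issued = [0, 2, 3, 5]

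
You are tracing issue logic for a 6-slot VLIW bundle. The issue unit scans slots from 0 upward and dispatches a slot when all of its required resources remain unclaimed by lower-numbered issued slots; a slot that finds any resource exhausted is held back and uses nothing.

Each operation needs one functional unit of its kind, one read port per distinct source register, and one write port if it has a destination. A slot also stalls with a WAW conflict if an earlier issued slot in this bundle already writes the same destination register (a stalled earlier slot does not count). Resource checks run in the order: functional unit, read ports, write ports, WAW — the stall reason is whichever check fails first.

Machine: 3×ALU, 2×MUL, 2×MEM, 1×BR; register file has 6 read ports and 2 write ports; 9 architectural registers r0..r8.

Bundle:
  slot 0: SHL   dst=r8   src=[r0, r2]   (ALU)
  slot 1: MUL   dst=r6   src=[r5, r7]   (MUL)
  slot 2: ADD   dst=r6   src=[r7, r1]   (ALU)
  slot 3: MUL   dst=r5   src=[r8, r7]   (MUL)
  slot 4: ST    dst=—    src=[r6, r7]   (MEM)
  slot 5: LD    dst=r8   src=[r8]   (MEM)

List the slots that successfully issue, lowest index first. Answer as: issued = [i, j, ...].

issued = [0, 1, 4]

(0) want 1×ALU +2rd +1wr — yes → AL2|MU2|ME2|BR1|rd4|wr1
(1) want 1×MUL +2rd +1wr — yes → AL2|MU1|ME2|BR1|rd2|wr0
(2) want 1×ALU +2rd +1wr — WR_PORT → AL2|MU1|ME2|BR1|rd2|wr0
(3) want 1×MUL +2rd +1wr — WR_PORT → AL2|MU1|ME2|BR1|rd2|wr0
(4) want 1×MEM +2rd +0wr — yes → AL2|MU1|ME1|BR1|rd0|wr0
(5) want 1×MEM +1rd +1wr — RD_PORT → AL2|MU1|ME1|BR1|rd0|wr0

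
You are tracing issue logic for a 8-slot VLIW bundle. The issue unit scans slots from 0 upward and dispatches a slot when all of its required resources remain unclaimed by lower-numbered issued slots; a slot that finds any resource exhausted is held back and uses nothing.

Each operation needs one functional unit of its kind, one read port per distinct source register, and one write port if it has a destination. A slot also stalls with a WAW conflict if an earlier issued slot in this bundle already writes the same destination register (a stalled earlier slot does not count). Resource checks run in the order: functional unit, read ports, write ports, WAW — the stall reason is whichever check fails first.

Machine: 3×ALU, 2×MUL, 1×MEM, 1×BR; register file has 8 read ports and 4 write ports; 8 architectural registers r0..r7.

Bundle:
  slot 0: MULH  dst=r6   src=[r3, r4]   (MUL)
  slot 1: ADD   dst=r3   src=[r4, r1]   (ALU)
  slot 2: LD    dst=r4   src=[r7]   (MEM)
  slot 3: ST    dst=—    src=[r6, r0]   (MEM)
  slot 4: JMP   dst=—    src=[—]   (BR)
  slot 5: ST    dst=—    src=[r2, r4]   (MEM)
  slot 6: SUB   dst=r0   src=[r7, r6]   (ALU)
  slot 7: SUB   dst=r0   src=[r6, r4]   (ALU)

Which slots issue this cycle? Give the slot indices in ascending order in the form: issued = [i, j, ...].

[0] MUL needs rd=2 wr=1: ok; after: ALU=3 MUL=1 MEM=1 BR=1, R=6, W=3
[1] ALU needs rd=2 wr=1: ok; after: ALU=2 MUL=1 MEM=1 BR=1, R=4, W=2
[2] MEM needs rd=1 wr=1: ok; after: ALU=2 MUL=1 MEM=0 BR=1, R=3, W=1
[3] MEM needs rd=2 wr=0: FU; after: ALU=2 MUL=1 MEM=0 BR=1, R=3, W=1
[4] BR needs rd=0 wr=0: ok; after: ALU=2 MUL=1 MEM=0 BR=0, R=3, W=1
[5] MEM needs rd=2 wr=0: FU; after: ALU=2 MUL=1 MEM=0 BR=0, R=3, W=1
[6] ALU needs rd=2 wr=1: ok; after: ALU=1 MUL=1 MEM=0 BR=0, R=1, W=0
[7] ALU needs rd=2 wr=1: RD_PORT; after: ALU=1 MUL=1 MEM=0 BR=0, R=1, W=0

issued = [0, 1, 2, 4, 6]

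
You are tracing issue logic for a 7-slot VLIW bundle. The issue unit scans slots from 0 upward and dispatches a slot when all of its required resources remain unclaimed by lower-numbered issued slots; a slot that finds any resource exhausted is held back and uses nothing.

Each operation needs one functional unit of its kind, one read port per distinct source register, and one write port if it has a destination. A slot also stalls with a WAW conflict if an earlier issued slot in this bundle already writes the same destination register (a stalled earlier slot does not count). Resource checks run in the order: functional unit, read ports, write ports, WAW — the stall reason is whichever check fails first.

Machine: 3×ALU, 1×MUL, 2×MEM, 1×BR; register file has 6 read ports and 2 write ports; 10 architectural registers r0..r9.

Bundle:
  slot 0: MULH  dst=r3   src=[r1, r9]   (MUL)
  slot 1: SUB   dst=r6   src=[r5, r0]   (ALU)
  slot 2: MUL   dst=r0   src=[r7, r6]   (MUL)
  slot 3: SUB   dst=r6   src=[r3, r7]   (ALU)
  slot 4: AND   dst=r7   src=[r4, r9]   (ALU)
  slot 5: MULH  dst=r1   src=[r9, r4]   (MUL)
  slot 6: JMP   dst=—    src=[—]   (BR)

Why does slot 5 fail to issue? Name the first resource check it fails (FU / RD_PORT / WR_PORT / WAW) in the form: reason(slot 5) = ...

(0) want 1×MUL +2rd +1wr — yes → AL3|MU0|ME2|BR1|rd4|wr1
(1) want 1×ALU +2rd +1wr — yes → AL2|MU0|ME2|BR1|rd2|wr0
(2) want 1×MUL +2rd +1wr — FU → AL2|MU0|ME2|BR1|rd2|wr0
(3) want 1×ALU +2rd +1wr — WR_PORT → AL2|MU0|ME2|BR1|rd2|wr0
(4) want 1×ALU +2rd +1wr — WR_PORT → AL2|MU0|ME2|BR1|rd2|wr0
(5) want 1×MUL +2rd +1wr — FU → AL2|MU0|ME2|BR1|rd2|wr0
(6) want 1×BR +0rd +0wr — yes → AL2|MU0|ME2|BR0|rd2|wr0

reason(slot 5) = FU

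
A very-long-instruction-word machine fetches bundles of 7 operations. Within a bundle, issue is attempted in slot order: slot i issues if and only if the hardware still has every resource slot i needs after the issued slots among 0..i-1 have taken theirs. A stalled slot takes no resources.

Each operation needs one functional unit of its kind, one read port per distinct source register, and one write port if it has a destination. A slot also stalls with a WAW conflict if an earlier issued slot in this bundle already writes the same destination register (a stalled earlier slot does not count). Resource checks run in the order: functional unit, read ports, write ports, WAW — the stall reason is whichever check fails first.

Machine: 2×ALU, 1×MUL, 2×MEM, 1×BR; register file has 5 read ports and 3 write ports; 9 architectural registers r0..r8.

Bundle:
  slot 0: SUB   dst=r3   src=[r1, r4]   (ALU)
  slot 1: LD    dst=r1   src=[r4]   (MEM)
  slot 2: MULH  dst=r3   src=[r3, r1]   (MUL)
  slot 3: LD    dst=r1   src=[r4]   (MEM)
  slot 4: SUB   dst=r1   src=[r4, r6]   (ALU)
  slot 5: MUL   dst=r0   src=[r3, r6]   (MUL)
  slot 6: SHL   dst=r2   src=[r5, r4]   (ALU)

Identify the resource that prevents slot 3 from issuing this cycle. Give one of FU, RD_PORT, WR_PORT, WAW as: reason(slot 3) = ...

reason(slot 3) = WAW

#0 ALU src=r1,r4 dispatched  <A:1 Mu:1 Ld:2 B:1 rd:3 wr:2>
#1 MEM src=r4 dispatched  <A:1 Mu:1 Ld:1 B:1 rd:2 wr:1>
#2 MUL src=r3,r1 held:WAW  <A:1 Mu:1 Ld:1 B:1 rd:2 wr:1>
#3 MEM src=r4 held:WAW  <A:1 Mu:1 Ld:1 B:1 rd:2 wr:1>
#4 ALU src=r4,r6 held:WAW  <A:1 Mu:1 Ld:1 B:1 rd:2 wr:1>
#5 MUL src=r3,r6 dispatched  <A:1 Mu:0 Ld:1 B:1 rd:0 wr:0>
#6 ALU src=r5,r4 held:RD_PORT  <A:1 Mu:0 Ld:1 B:1 rd:0 wr:0>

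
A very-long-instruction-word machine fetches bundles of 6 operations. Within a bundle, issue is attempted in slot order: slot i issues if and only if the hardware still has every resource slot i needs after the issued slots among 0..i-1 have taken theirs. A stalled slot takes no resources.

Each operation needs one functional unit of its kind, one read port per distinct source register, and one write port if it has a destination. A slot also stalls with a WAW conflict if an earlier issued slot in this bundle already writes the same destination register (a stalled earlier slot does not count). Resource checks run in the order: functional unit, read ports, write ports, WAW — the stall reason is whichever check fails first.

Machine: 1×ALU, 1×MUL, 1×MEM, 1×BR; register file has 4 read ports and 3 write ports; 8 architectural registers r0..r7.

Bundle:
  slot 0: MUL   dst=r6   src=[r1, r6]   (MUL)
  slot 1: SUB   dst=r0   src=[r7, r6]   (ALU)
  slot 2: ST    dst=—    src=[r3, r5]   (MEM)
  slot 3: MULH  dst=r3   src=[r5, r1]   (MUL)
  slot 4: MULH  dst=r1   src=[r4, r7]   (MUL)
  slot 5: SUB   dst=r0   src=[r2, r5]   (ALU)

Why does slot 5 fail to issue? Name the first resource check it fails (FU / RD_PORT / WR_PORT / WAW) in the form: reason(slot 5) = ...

  0. MUL→r6 ⇒ go  {1A/0Mu/1Ld/1B | 2r 2w}
  1. ALU→r0 ⇒ go  {0A/0Mu/1Ld/1B | 0r 1w}
  2. MEM ⇒ no(RD_PORT)  {0A/0Mu/1Ld/1B | 0r 1w}
  3. MUL→r3 ⇒ no(FU)  {0A/0Mu/1Ld/1B | 0r 1w}
  4. MUL→r1 ⇒ no(FU)  {0A/0Mu/1Ld/1B | 0r 1w}
  5. ALU→r0 ⇒ no(FU)  {0A/0Mu/1Ld/1B | 0r 1w}

reason(slot 5) = FU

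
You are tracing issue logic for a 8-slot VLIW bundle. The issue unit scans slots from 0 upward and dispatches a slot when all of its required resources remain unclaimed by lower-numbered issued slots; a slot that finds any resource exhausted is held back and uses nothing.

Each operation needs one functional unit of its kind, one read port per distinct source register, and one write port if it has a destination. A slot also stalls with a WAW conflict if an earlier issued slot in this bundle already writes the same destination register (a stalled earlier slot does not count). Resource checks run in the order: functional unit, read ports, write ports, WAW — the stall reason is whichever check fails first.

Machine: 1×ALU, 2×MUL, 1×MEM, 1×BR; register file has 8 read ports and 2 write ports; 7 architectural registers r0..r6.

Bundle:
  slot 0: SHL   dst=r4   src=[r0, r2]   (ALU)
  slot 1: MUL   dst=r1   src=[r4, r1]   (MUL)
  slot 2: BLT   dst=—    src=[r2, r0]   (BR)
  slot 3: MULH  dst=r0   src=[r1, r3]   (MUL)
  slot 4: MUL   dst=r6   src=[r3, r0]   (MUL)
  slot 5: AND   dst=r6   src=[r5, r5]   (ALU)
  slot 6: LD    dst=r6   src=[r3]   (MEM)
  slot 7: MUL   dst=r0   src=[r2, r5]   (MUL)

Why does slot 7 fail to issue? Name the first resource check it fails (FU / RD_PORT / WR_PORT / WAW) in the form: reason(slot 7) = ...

[0] ALU needs rd=2 wr=1: ok; after: ALU=0 MUL=2 MEM=1 BR=1, R=6, W=1
[1] MUL needs rd=2 wr=1: ok; after: ALU=0 MUL=1 MEM=1 BR=1, R=4, W=0
[2] BR needs rd=2 wr=0: ok; after: ALU=0 MUL=1 MEM=1 BR=0, R=2, W=0
[3] MUL needs rd=2 wr=1: WR_PORT; after: ALU=0 MUL=1 MEM=1 BR=0, R=2, W=0
[4] MUL needs rd=2 wr=1: WR_PORT; after: ALU=0 MUL=1 MEM=1 BR=0, R=2, W=0
[5] ALU needs rd=1 wr=1: FU; after: ALU=0 MUL=1 MEM=1 BR=0, R=2, W=0
[6] MEM needs rd=1 wr=1: WR_PORT; after: ALU=0 MUL=1 MEM=1 BR=0, R=2, W=0
[7] MUL needs rd=2 wr=1: WR_PORT; after: ALU=0 MUL=1 MEM=1 BR=0, R=2, W=0

reason(slot 7) = WR_PORT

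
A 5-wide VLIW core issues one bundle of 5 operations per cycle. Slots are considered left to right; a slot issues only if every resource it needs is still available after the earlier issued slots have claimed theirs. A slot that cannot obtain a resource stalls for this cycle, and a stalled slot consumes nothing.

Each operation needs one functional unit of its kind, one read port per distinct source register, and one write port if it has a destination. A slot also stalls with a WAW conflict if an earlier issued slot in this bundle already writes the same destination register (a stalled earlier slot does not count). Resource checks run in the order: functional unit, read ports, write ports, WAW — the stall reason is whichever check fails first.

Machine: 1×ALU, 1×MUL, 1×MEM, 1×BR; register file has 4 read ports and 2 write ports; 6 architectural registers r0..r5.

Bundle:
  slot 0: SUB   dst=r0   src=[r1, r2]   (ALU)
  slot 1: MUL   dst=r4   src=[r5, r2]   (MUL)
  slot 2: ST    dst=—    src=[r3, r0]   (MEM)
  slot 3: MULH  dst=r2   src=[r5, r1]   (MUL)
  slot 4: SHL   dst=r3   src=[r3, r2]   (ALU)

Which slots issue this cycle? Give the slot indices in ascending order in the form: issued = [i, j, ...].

#0 ALU src=r1,r2 dispatched  <A:0 Mu:1 Ld:1 B:1 rd:2 wr:1>
#1 MUL src=r5,r2 dispatched  <A:0 Mu:0 Ld:1 B:1 rd:0 wr:0>
#2 MEM src=r3,r0 held:RD_PORT  <A:0 Mu:0 Ld:1 B:1 rd:0 wr:0>
#3 MUL src=r5,r1 held:FU  <A:0 Mu:0 Ld:1 B:1 rd:0 wr:0>
#4 ALU src=r3,r2 held:FU  <A:0 Mu:0 Ld:1 B:1 rd:0 wr:0>

issued = [0, 1]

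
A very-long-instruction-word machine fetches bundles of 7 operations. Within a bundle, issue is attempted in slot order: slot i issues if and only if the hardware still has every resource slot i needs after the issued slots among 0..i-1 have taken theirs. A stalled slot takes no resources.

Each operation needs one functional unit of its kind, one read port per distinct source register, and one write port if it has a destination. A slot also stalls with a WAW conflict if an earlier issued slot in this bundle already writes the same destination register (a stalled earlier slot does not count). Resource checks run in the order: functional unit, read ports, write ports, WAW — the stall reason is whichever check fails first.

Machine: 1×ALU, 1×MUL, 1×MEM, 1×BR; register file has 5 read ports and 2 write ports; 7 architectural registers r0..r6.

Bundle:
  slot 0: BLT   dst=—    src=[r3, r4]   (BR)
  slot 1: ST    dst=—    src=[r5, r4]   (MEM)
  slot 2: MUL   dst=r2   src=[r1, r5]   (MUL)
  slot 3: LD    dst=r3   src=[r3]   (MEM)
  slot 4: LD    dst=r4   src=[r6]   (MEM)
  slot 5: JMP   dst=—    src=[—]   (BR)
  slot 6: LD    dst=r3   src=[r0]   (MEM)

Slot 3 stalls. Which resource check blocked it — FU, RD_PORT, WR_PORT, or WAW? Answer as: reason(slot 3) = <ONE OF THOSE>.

reason(slot 3) = FU

slot 0 (BR): ISSUE — free A1,Mu1,Ld1,B0 rp3 wp2
slot 1 (MEM): ISSUE — free A1,Mu1,Ld0,B0 rp1 wp2
slot 2 (MUL): stall RD_PORT — free A1,Mu1,Ld0,B0 rp1 wp2
slot 3 (MEM): stall FU — free A1,Mu1,Ld0,B0 rp1 wp2
slot 4 (MEM): stall FU — free A1,Mu1,Ld0,B0 rp1 wp2
slot 5 (BR): stall FU — free A1,Mu1,Ld0,B0 rp1 wp2
slot 6 (MEM): stall FU — free A1,Mu1,Ld0,B0 rp1 wp2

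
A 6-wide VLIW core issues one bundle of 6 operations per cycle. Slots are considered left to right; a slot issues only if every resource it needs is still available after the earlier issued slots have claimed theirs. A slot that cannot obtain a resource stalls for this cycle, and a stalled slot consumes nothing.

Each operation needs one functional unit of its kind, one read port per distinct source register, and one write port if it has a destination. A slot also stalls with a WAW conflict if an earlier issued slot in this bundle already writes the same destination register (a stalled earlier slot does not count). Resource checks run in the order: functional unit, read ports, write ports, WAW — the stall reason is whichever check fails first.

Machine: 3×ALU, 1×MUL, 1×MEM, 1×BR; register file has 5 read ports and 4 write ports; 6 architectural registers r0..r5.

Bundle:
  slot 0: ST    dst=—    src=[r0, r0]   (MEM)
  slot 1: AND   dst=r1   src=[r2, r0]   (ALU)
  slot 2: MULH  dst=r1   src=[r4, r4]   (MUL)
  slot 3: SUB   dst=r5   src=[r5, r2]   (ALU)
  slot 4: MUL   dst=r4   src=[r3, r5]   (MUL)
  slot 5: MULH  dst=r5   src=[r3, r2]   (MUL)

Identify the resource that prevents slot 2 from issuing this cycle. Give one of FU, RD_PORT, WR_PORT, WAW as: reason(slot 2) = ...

reason(slot 2) = WAW

(0) want 1×MEM +1rd +0wr — yes → AL3|MU1|ME0|BR1|rd4|wr4
(1) want 1×ALU +2rd +1wr — yes → AL2|MU1|ME0|BR1|rd2|wr3
(2) want 1×MUL +1rd +1wr — WAW → AL2|MU1|ME0|BR1|rd2|wr3
(3) want 1×ALU +2rd +1wr — yes → AL1|MU1|ME0|BR1|rd0|wr2
(4) want 1×MUL +2rd +1wr — RD_PORT → AL1|MU1|ME0|BR1|rd0|wr2
(5) want 1×MUL +2rd +1wr — RD_PORT → AL1|MU1|ME0|BR1|rd0|wr2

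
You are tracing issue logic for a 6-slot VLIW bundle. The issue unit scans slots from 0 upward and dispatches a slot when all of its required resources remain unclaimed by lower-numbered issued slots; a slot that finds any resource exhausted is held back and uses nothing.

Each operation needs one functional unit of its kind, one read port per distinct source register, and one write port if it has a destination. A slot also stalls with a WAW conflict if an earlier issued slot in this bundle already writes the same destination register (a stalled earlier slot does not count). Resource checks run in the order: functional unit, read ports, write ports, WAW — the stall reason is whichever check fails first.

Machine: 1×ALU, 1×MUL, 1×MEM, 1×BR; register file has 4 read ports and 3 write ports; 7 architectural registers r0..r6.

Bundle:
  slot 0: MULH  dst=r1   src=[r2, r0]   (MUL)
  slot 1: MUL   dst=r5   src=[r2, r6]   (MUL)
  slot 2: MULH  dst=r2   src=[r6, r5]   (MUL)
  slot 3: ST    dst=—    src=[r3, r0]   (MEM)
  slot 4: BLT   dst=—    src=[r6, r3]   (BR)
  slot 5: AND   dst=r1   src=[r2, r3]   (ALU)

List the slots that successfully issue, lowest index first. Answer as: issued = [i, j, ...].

slot 0 (MUL): ISSUE — free A1,Mu0,Ld1,B1 rp2 wp2
slot 1 (MUL): stall FU — free A1,Mu0,Ld1,B1 rp2 wp2
slot 2 (MUL): stall FU — free A1,Mu0,Ld1,B1 rp2 wp2
slot 3 (MEM): ISSUE — free A1,Mu0,Ld0,B1 rp0 wp2
slot 4 (BR): stall RD_PORT — free A1,Mu0,Ld0,B1 rp0 wp2
slot 5 (ALU): stall RD_PORT — free A1,Mu0,Ld0,B1 rp0 wp2

issued = [0, 3]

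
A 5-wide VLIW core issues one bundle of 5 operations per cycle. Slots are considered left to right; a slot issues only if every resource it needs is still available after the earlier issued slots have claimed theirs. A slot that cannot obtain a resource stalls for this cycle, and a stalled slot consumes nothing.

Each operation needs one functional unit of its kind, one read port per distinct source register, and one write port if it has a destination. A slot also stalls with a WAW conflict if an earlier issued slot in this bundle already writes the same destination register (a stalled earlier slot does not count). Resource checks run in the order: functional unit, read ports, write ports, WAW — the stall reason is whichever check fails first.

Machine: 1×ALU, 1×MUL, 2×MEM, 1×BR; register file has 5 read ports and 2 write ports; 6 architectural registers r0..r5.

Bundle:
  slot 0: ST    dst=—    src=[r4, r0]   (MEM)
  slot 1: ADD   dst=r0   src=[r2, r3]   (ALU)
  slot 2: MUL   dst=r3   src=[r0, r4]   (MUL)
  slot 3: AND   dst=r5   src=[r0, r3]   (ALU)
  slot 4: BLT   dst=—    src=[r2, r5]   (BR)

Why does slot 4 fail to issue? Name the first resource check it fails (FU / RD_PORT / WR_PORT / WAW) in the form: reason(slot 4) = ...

[0] MEM needs rd=2 wr=0: ok; after: ALU=1 MUL=1 MEM=1 BR=1, R=3, W=2
[1] ALU needs rd=2 wr=1: ok; after: ALU=0 MUL=1 MEM=1 BR=1, R=1, W=1
[2] MUL needs rd=2 wr=1: RD_PORT; after: ALU=0 MUL=1 MEM=1 BR=1, R=1, W=1
[3] ALU needs rd=2 wr=1: FU; after: ALU=0 MUL=1 MEM=1 BR=1, R=1, W=1
[4] BR needs rd=2 wr=0: RD_PORT; after: ALU=0 MUL=1 MEM=1 BR=1, R=1, W=1

reason(slot 4) = RD_PORT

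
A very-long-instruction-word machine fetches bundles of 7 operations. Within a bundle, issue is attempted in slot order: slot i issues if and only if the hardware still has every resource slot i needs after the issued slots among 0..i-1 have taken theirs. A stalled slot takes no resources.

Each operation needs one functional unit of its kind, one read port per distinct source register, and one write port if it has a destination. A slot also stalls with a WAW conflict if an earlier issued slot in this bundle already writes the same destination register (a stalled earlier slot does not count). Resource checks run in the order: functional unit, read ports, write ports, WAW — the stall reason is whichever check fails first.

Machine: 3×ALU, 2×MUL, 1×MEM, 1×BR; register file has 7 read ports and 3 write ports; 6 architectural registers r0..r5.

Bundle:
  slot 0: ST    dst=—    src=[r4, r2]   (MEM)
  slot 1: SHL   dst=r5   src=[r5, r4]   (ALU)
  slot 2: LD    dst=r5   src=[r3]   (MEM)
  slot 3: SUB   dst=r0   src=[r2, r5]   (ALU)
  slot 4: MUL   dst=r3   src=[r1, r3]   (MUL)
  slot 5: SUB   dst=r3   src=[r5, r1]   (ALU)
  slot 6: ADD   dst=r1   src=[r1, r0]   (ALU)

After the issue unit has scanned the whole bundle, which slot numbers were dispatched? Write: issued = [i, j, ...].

issued = [0, 1, 3]

(0) want 1×MEM +2rd +0wr — yes → AL3|MU2|ME0|BR1|rd5|wr3
(1) want 1×ALU +2rd +1wr — yes → AL2|MU2|ME0|BR1|rd3|wr2
(2) want 1×MEM +1rd +1wr — FU → AL2|MU2|ME0|BR1|rd3|wr2
(3) want 1×ALU +2rd +1wr — yes → AL1|MU2|ME0|BR1|rd1|wr1
(4) want 1×MUL +2rd +1wr — RD_PORT → AL1|MU2|ME0|BR1|rd1|wr1
(5) want 1×ALU +2rd +1wr — RD_PORT → AL1|MU2|ME0|BR1|rd1|wr1
(6) want 1×ALU +2rd +1wr — RD_PORT → AL1|MU2|ME0|BR1|rd1|wr1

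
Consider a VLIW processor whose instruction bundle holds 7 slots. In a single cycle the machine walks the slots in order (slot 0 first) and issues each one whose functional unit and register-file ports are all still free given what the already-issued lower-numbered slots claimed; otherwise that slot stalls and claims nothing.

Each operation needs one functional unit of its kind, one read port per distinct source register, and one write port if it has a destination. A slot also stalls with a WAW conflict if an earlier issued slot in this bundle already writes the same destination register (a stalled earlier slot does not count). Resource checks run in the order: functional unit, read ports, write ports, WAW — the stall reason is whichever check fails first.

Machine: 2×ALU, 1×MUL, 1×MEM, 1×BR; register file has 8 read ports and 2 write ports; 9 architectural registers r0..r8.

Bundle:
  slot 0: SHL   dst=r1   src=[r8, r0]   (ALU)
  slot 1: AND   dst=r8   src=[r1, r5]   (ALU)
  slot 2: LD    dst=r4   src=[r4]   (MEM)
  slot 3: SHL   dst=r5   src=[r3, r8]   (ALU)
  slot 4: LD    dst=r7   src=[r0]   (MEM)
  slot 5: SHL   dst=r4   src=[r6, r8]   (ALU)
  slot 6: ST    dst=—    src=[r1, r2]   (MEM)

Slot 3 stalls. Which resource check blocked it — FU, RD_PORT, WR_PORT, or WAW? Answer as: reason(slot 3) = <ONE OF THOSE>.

reason(slot 3) = FU

[0] ALU needs rd=2 wr=1: ok; after: ALU=1 MUL=1 MEM=1 BR=1, R=6, W=1
[1] ALU needs rd=2 wr=1: ok; after: ALU=0 MUL=1 MEM=1 BR=1, R=4, W=0
[2] MEM needs rd=1 wr=1: WR_PORT; after: ALU=0 MUL=1 MEM=1 BR=1, R=4, W=0
[3] ALU needs rd=2 wr=1: FU; after: ALU=0 MUL=1 MEM=1 BR=1, R=4, W=0
[4] MEM needs rd=1 wr=1: WR_PORT; after: ALU=0 MUL=1 MEM=1 BR=1, R=4, W=0
[5] ALU needs rd=2 wr=1: FU; after: ALU=0 MUL=1 MEM=1 BR=1, R=4, W=0
[6] MEM needs rd=2 wr=0: ok; after: ALU=0 MUL=1 MEM=0 BR=1, R=2, W=0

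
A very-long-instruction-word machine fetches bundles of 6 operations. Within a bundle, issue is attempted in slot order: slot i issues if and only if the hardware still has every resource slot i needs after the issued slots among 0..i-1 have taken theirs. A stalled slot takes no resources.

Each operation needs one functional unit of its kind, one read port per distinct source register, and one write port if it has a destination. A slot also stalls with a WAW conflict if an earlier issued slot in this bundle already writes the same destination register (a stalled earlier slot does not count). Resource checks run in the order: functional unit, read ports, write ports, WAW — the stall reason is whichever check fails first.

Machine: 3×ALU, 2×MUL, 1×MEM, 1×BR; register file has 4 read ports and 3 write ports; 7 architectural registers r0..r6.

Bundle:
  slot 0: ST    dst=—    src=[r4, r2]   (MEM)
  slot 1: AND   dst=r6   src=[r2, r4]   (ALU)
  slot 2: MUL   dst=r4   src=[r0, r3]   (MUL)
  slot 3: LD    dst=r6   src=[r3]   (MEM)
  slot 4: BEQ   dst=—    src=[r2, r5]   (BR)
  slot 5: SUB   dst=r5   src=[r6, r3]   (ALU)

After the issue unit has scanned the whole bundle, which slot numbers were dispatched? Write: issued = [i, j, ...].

issued = [0, 1]

slot 0 (MEM): ISSUE — free A3,Mu2,Ld0,B1 rp2 wp3
slot 1 (ALU): ISSUE — free A2,Mu2,Ld0,B1 rp0 wp2
slot 2 (MUL): stall RD_PORT — free A2,Mu2,Ld0,B1 rp0 wp2
slot 3 (MEM): stall FU — free A2,Mu2,Ld0,B1 rp0 wp2
slot 4 (BR): stall RD_PORT — free A2,Mu2,Ld0,B1 rp0 wp2
slot 5 (ALU): stall RD_PORT — free A2,Mu2,Ld0,B1 rp0 wp2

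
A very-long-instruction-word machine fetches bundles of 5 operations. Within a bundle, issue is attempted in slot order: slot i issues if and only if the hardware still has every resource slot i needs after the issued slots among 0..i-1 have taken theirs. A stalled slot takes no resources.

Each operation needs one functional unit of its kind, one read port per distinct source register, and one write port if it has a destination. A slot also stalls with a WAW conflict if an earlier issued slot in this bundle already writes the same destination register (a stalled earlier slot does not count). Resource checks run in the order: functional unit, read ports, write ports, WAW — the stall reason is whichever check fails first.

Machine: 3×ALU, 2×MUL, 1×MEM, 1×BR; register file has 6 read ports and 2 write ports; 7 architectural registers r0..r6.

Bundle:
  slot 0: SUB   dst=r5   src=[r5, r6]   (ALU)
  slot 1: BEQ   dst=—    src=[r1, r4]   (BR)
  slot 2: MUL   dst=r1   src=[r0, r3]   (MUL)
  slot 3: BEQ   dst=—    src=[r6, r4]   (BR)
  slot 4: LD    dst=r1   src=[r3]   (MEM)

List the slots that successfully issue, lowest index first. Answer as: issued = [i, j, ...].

issued = [0, 1, 2]

[0] ALU needs rd=2 wr=1: ok; after: ALU=2 MUL=2 MEM=1 BR=1, R=4, W=1
[1] BR needs rd=2 wr=0: ok; after: ALU=2 MUL=2 MEM=1 BR=0, R=2, W=1
[2] MUL needs rd=2 wr=1: ok; after: ALU=2 MUL=1 MEM=1 BR=0, R=0, W=0
[3] BR needs rd=2 wr=0: FU; after: ALU=2 MUL=1 MEM=1 BR=0, R=0, W=0
[4] MEM needs rd=1 wr=1: RD_PORT; after: ALU=2 MUL=1 MEM=1 BR=0, R=0, W=0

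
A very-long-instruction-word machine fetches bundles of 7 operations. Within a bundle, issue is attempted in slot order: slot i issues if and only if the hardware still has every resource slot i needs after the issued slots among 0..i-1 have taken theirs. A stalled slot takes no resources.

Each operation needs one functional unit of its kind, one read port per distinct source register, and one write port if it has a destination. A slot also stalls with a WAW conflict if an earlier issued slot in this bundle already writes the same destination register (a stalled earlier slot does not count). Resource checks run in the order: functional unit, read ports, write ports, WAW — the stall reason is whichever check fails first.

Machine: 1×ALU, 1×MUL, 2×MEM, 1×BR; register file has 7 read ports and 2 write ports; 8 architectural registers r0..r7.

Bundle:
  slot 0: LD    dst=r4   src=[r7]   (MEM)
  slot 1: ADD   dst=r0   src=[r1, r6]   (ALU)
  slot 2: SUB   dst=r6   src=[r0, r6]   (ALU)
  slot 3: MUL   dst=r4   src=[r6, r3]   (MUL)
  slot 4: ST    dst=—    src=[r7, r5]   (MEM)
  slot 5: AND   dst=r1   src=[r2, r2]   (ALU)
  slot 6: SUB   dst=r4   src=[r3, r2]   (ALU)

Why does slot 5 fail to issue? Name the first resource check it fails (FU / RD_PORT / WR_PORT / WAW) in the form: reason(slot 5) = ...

(0) want 1×MEM +1rd +1wr — yes → AL1|MU1|ME1|BR1|rd6|wr1
(1) want 1×ALU +2rd +1wr — yes → AL0|MU1|ME1|BR1|rd4|wr0
(2) want 1×ALU +2rd +1wr — FU → AL0|MU1|ME1|BR1|rd4|wr0
(3) want 1×MUL +2rd +1wr — WR_PORT → AL0|MU1|ME1|BR1|rd4|wr0
(4) want 1×MEM +2rd +0wr — yes → AL0|MU1|ME0|BR1|rd2|wr0
(5) want 1×ALU +1rd +1wr — FU → AL0|MU1|ME0|BR1|rd2|wr0
(6) want 1×ALU +2rd +1wr — FU → AL0|MU1|ME0|BR1|rd2|wr0

reason(slot 5) = FU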